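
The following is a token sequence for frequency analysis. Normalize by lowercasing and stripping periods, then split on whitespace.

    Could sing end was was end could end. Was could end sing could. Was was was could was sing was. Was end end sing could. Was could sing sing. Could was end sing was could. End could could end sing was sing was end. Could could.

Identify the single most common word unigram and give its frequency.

"was", 14 times

Unigram frequencies (highest first):
  was: 14
  could: 13
  end: 10
  sing: 9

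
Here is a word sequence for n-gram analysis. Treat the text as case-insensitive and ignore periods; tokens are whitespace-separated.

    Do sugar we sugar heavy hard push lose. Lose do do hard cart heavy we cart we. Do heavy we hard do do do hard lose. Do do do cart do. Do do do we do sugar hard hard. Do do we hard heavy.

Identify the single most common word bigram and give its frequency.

"do do", 9 times

Bigram frequencies (highest first):
  do do: 9
  do sugar: 2
  lose do: 2
  do hard: 2
  heavy we: 2
  we do: 2
  … (21 more, each ≤ 2)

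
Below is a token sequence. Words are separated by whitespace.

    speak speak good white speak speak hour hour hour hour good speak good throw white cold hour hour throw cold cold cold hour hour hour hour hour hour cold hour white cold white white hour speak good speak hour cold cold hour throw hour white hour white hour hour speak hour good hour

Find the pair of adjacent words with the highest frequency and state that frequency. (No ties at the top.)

"hour hour", 10 times

Bigram frequencies (highest first):
  hour hour: 10
  cold hour: 4
  speak good: 3
  speak hour: 3
  cold cold: 3
  hour white: 3
  … (17 more, each ≤ 3)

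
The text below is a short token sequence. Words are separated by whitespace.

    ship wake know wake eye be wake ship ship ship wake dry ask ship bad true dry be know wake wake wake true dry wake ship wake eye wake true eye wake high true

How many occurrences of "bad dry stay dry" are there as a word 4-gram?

0

Scanning the 31 overlapping 4-gram windows for "bad dry stay dry":
  (none found)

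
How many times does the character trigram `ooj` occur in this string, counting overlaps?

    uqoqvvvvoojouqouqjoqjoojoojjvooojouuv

Sliding a length-3 window over the 37 characters (35 positions):
  position 9–11: ooj
  position 22–24: ooj
  position 25–27: ooj
  position 31–33: ooj

4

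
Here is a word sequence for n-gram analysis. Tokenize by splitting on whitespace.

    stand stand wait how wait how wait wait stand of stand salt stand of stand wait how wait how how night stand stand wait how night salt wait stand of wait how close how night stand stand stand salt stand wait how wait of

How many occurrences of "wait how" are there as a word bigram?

Scanning the 43 overlapping bigram windows for "wait how":
  position 3–4: wait how
  position 5–6: wait how
  position 16–17: wait how
  position 18–19: wait how
  position 24–25: wait how
  position 31–32: wait how
  position 41–42: wait how

7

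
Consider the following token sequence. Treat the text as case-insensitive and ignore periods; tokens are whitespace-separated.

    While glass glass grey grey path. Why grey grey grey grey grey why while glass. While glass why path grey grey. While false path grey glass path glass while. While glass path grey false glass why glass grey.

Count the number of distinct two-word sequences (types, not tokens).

23

38 tokens → 37 bigram windows in total.
Repeated bigrams (each contributes count−1 duplicates):
  grey grey: 6
  while glass: 4
  path grey: 3
  glass grey: 2
  glass path: 2
  glass while: 2
  glass why: 2
14 duplicate windows → 37 − 14 = 23 distinct.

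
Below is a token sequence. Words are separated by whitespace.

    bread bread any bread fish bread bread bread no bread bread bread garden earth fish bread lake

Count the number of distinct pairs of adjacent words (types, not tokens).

17 tokens → 16 bigram windows in total.
Repeated bigrams (each contributes count−1 duplicates):
  bread bread: 5
  fish bread: 2
5 duplicate windows → 16 − 5 = 11 distinct.

11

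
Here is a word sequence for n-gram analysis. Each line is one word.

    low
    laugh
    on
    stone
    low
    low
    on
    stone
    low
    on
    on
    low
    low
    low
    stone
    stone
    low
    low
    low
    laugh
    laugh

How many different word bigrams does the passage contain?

11

21 tokens → 20 bigram windows in total.
Repeated bigrams (each contributes count−1 duplicates):
  low low: 5
  stone low: 3
  low laugh: 2
  low on: 2
  on stone: 2
9 duplicate windows → 20 − 9 = 11 distinct.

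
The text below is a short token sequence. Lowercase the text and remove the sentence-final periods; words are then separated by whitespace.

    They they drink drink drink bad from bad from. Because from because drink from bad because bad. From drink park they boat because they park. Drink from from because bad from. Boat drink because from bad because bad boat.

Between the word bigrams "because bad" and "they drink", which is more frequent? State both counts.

"because bad": 3 occurrences
"they drink": 1 occurrence

"because bad" (3 vs 1)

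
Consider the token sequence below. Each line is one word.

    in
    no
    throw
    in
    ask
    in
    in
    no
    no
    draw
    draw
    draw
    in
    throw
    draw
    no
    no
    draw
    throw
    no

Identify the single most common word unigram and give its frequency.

Unigram frequencies (highest first):
  no: 6
  in: 5
  draw: 5
  throw: 3
  ask: 1

"no", 6 times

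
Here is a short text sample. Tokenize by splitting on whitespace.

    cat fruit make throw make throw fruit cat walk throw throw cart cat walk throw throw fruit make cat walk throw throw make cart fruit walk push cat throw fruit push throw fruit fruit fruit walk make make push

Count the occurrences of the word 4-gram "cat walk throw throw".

Scanning the 36 overlapping 4-gram windows for "cat walk throw throw":
  position 8–11: cat walk throw throw
  position 13–16: cat walk throw throw
  position 19–22: cat walk throw throw

3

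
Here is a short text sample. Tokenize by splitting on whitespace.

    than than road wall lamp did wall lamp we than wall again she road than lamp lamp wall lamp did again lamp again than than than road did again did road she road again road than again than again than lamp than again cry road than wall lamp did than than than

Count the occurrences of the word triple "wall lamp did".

3

Scanning the 50 overlapping trigram windows for "wall lamp did":
  position 4–6: wall lamp did
  position 18–20: wall lamp did
  position 47–49: wall lamp did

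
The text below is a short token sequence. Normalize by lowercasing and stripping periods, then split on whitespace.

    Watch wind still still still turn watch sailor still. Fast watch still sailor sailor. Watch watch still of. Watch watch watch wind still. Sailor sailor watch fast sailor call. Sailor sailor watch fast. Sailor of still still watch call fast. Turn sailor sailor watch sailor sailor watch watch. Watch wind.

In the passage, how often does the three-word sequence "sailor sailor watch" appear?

Scanning the 48 overlapping trigram windows for "sailor sailor watch":
  position 13–15: sailor sailor watch
  position 24–26: sailor sailor watch
  position 30–32: sailor sailor watch
  position 42–44: sailor sailor watch
  position 45–47: sailor sailor watch

5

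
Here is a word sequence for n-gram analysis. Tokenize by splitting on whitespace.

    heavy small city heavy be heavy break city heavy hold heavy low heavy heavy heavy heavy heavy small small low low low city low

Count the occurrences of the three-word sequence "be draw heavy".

Scanning the 22 overlapping trigram windows for "be draw heavy":
  (none found)

0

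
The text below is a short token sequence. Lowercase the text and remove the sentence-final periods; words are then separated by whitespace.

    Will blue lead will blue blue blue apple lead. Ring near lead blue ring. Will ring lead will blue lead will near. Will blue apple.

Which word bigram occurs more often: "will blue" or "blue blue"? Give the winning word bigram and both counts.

"will blue" (4 vs 2)

"will blue": 4 occurrences
"blue blue": 2 occurrences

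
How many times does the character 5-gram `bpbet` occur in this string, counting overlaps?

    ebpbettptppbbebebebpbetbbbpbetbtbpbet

Sliding a length-5 window over the 37 characters (33 positions):
  position 2–6: bpbet
  position 19–23: bpbet
  position 26–30: bpbet
  position 33–37: bpbet

4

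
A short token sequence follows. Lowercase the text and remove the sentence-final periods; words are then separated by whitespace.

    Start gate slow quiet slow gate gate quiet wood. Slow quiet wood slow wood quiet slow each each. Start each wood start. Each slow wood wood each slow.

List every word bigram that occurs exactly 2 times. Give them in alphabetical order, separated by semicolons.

each slow; quiet slow; quiet wood; slow quiet; slow wood; start each; wood slow

Bigram counts meeting the condition (exactly 2 times):
  each slow: 2
  quiet slow: 2
  quiet wood: 2
  slow quiet: 2
  slow wood: 2
  start each: 2
  wood slow: 2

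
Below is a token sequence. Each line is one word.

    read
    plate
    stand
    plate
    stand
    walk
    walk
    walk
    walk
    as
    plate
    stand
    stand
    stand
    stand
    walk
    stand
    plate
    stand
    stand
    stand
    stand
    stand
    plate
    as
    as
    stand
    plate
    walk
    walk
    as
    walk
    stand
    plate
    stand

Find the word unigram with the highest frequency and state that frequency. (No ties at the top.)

Unigram frequencies (highest first):
  stand: 15
  walk: 8
  plate: 7
  as: 4
  read: 1

"stand", 15 times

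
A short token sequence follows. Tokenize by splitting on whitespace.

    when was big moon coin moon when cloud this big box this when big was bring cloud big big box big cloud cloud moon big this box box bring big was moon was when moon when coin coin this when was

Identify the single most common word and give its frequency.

Unigram frequencies (highest first):
  big: 8
  when: 6
  was: 5
  moon: 5
  cloud: 4
  this: 4
  … (3 more, each ≤ 4)

"big", 8 times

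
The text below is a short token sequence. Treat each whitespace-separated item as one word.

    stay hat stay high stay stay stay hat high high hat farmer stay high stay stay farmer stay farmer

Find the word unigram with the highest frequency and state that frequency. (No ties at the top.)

Unigram frequencies (highest first):
  stay: 9
  high: 4
  hat: 3
  farmer: 3

"stay", 9 times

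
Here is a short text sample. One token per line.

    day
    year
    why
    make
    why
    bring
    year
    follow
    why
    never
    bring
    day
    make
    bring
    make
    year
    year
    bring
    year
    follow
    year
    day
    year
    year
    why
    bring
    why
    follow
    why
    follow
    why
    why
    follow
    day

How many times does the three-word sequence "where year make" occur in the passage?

Scanning the 32 overlapping trigram windows for "where year make":
  (none found)

0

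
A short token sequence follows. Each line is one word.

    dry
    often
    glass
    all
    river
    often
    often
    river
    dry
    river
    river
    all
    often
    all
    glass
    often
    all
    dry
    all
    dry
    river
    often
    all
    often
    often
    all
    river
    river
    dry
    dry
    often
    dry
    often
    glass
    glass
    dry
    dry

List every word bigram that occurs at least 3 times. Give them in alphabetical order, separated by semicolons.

Bigram counts meeting the condition (at least 3 times):
  dry often: 3
  often all: 4

dry often; often all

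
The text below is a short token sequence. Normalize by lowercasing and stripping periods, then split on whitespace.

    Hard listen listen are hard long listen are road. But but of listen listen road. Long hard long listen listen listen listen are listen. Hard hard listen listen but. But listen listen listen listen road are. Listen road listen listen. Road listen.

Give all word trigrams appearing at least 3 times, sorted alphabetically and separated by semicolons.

Trigram counts meeting the condition (at least 3 times):
  listen listen listen: 4
  listen listen road: 3

listen listen listen; listen listen road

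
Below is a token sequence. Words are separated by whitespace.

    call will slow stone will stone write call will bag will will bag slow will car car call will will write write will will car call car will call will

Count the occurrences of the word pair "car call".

2

Scanning the 29 overlapping bigram windows for "car call":
  position 17–18: car call
  position 25–26: car call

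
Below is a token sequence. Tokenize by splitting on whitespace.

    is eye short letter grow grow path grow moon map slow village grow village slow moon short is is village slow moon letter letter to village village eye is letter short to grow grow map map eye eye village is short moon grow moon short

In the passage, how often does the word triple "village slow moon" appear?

Scanning the 43 overlapping trigram windows for "village slow moon":
  position 14–16: village slow moon
  position 20–22: village slow moon

2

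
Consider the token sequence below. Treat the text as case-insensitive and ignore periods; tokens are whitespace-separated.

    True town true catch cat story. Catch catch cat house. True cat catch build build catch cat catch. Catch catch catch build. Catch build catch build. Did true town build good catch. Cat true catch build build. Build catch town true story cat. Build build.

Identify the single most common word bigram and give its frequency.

"catch build", 5 times

Bigram frequencies (highest first):
  catch build: 5
  catch cat: 4
  catch catch: 4
  build build: 4
  build catch: 4
  true town: 2
  … (18 more, each ≤ 2)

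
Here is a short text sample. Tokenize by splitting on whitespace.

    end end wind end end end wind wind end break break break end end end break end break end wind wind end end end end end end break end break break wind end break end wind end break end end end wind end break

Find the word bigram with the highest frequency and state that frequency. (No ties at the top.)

Bigram frequencies (highest first):
  end end: 12
  end break: 8
  wind end: 6
  break end: 6
  end wind: 5
  break break: 3
  … (2 more, each ≤ 2)

"end end", 12 times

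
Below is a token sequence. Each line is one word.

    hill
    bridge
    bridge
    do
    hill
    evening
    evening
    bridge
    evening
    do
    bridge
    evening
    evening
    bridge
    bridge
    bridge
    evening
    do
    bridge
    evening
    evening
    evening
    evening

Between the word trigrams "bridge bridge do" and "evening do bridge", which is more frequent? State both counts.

"evening do bridge" (2 vs 1)

"bridge bridge do": 1 occurrence
"evening do bridge": 2 occurrences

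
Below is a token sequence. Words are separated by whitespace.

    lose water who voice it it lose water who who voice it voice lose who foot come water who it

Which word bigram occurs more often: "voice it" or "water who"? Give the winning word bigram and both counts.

"voice it": 2 occurrences
"water who": 3 occurrences

"water who" (3 vs 2)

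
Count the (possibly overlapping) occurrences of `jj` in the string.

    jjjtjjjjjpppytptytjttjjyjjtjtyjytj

Sliding a length-2 window over the 34 characters (33 positions):
  position 1–2: jj
  position 2–3: jj
  position 5–6: jj
  position 6–7: jj
  position 7–8: jj
  position 8–9: jj
  position 22–23: jj
  position 25–26: jj

8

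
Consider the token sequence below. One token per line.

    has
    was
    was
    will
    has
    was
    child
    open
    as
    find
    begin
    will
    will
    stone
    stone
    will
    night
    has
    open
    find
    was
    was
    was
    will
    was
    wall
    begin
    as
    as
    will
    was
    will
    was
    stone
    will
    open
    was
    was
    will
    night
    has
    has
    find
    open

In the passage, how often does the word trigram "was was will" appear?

3

Scanning the 42 overlapping trigram windows for "was was will":
  position 2–4: was was will
  position 22–24: was was will
  position 37–39: was was will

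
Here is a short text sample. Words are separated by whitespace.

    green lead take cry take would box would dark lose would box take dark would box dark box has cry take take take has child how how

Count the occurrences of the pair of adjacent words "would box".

Scanning the 26 overlapping bigram windows for "would box":
  position 6–7: would box
  position 11–12: would box
  position 15–16: would box

3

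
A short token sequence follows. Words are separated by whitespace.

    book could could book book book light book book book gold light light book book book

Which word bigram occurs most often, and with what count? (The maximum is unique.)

"book book", 6 times

Bigram frequencies (highest first):
  book book: 6
  light book: 2
  book could: 1
  could could: 1
  could book: 1
  book light: 1
  … (3 more, each ≤ 1)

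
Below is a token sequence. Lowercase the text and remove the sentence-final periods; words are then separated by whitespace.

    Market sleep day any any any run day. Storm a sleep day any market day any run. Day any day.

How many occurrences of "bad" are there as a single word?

Scanning the 20 tokens for "bad":
  (none found)

0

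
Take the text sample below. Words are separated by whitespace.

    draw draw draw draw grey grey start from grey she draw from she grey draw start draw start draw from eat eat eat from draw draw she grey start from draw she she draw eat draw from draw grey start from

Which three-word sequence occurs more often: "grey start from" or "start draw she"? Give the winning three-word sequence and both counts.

"grey start from" (3 vs 0)

"grey start from": 3 occurrences
"start draw she": 0 occurrences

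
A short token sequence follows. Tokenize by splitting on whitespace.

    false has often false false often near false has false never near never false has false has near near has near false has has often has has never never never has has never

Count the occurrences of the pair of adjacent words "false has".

5

Scanning the 32 overlapping bigram windows for "false has":
  position 1–2: false has
  position 8–9: false has
  position 14–15: false has
  position 16–17: false has
  position 22–23: false has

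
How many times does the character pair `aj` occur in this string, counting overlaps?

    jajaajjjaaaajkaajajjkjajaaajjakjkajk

8

Sliding a length-2 window over the 36 characters (35 positions):
  position 2–3: aj
  position 5–6: aj
  position 12–13: aj
  position 16–17: aj
  position 18–19: aj
  position 23–24: aj
  position 27–28: aj
  position 34–35: aj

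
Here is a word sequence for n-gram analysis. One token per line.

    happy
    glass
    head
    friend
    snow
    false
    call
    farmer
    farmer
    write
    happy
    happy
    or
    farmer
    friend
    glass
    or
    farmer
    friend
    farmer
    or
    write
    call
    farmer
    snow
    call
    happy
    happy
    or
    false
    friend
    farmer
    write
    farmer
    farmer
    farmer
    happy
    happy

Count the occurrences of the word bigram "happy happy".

Scanning the 37 overlapping bigram windows for "happy happy":
  position 11–12: happy happy
  position 27–28: happy happy
  position 37–38: happy happy

3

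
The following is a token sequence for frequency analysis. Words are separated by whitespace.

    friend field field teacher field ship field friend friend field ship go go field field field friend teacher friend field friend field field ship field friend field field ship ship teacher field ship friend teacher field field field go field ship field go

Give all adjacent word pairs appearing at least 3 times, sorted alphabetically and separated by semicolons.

Bigram counts meeting the condition (at least 3 times):
  field field: 7
  field friend: 4
  field ship: 6
  friend field: 5
  ship field: 3
  teacher field: 3

field field; field friend; field ship; friend field; ship field; teacher field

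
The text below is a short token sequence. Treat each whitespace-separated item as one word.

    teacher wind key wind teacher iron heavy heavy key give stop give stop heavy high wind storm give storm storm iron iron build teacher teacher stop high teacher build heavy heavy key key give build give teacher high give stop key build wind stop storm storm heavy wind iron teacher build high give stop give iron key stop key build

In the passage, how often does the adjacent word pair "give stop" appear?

Scanning the 59 overlapping bigram windows for "give stop":
  position 10–11: give stop
  position 12–13: give stop
  position 39–40: give stop
  position 53–54: give stop

4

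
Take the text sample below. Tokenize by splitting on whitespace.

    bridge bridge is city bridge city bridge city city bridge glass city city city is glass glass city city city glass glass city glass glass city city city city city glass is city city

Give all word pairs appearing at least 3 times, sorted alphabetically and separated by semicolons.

Bigram counts meeting the condition (at least 3 times):
  city bridge: 3
  city city: 10
  city glass: 3
  glass city: 4
  glass glass: 3

city bridge; city city; city glass; glass city; glass glass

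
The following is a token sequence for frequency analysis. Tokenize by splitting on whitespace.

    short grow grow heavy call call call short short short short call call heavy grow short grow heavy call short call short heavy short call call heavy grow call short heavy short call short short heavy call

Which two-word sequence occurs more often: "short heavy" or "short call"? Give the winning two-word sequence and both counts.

"short heavy": 3 occurrences
"short call": 4 occurrences

"short call" (4 vs 3)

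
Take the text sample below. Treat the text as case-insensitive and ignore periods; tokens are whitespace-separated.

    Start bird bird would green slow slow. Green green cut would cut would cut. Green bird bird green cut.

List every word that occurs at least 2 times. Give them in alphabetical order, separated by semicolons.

bird; cut; green; slow; would

Unigram counts meeting the condition (at least 2 times):
  bird: 4
  cut: 4
  green: 5
  slow: 2
  would: 3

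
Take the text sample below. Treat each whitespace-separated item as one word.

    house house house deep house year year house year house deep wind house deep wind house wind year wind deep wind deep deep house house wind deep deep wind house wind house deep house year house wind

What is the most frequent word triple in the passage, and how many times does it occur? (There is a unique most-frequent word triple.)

Trigram frequencies (highest first):
  deep wind house: 3
  house deep house: 2
  deep house year: 2
  house year house: 2
  house deep wind: 2
  wind house deep: 2
  … (20 more, each ≤ 2)

"deep wind house", 3 times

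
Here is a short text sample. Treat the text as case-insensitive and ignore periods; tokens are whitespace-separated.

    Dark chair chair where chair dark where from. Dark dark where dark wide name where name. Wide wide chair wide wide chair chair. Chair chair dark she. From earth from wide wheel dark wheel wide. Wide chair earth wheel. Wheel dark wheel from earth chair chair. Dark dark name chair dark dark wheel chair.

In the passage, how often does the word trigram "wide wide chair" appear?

Scanning the 52 overlapping trigram windows for "wide wide chair":
  position 17–19: wide wide chair
  position 20–22: wide wide chair
  position 35–37: wide wide chair

3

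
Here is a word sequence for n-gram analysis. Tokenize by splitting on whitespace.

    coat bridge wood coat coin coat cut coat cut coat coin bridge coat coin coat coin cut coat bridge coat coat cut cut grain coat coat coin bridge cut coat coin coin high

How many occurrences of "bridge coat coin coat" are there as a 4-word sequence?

Scanning the 30 overlapping 4-gram windows for "bridge coat coin coat":
  position 12–15: bridge coat coin coat

1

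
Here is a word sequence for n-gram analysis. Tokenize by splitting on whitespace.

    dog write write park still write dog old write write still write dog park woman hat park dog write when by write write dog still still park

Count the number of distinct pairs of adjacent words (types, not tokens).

27 tokens → 26 bigram windows in total.
Repeated bigrams (each contributes count−1 duplicates):
  write dog: 3
  write write: 3
  dog write: 2
  still write: 2
6 duplicate windows → 26 − 6 = 20 distinct.

20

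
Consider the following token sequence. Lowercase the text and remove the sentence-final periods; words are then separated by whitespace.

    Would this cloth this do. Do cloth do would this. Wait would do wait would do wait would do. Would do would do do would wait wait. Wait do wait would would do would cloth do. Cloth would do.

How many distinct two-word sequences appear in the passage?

39 tokens → 38 bigram windows in total.
Repeated bigrams (each contributes count−1 duplicates):
  would do: 7
  do would: 5
  wait would: 4
  do wait: 3
  cloth do: 2
  do cloth: 2
  do do: 2
  wait wait: 2
  … (1 more repeated)
20 duplicate windows → 38 − 20 = 18 distinct.

18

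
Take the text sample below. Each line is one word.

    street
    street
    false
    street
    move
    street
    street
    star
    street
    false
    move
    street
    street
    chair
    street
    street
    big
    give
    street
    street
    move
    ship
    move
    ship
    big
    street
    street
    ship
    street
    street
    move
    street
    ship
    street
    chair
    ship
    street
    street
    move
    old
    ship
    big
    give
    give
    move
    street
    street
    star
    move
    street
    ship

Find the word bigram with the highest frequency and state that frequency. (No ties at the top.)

"street street", 9 times

Bigram frequencies (highest first):
  street street: 9
  move street: 5
  street move: 4
  street ship: 3
  ship street: 3
  street false: 2
  … (19 more, each ≤ 2)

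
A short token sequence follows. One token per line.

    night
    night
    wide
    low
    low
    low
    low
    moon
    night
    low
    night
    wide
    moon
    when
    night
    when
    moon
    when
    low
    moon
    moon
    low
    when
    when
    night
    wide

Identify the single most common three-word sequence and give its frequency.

Trigram frequencies (highest first):
  low low low: 2
  night night wide: 1
  night wide low: 1
  wide low low: 1
  low low moon: 1
  low moon night: 1
  … (17 more, each ≤ 1)

"low low low", 2 times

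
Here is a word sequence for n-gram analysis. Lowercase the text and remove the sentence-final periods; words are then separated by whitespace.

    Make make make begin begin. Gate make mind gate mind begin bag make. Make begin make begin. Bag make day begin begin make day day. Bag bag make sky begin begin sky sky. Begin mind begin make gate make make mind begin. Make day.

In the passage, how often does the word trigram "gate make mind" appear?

Scanning the 42 overlapping trigram windows for "gate make mind":
  position 6–8: gate make mind

1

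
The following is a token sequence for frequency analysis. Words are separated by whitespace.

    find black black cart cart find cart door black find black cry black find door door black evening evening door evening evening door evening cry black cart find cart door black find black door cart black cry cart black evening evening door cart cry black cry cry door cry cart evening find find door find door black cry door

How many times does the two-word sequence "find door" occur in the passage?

Scanning the 58 overlapping bigram windows for "find door":
  position 14–15: find door
  position 53–54: find door
  position 55–56: find door

3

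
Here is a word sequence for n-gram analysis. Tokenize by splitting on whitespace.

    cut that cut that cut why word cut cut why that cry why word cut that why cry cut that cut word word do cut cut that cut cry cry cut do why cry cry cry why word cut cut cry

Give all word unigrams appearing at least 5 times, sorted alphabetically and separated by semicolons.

Unigram counts meeting the condition (at least 5 times):
  cry: 8
  cut: 14
  that: 6
  why: 6
  word: 5

cry; cut; that; why; word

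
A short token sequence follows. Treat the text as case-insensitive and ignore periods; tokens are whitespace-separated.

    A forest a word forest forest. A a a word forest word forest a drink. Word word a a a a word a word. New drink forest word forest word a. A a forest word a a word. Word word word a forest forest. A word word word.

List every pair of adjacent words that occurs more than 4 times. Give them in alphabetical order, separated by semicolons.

Bigram counts meeting the condition (more than 4 times):
  a a: 8
  a word: 6
  word a: 5
  word word: 6

a a; a word; word a; word word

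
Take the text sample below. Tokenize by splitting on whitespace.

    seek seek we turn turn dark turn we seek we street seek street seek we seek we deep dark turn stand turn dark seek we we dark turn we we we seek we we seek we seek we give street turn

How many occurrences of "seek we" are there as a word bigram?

Scanning the 40 overlapping bigram windows for "seek we":
  position 2–3: seek we
  position 9–10: seek we
  position 14–15: seek we
  position 16–17: seek we
  position 24–25: seek we
  position 32–33: seek we
  position 35–36: seek we
  position 37–38: seek we

8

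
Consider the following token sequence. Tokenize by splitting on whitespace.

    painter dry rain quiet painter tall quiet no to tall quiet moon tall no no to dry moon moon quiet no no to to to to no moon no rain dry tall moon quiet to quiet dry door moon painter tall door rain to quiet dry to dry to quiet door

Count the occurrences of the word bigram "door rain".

1

Scanning the 50 overlapping bigram windows for "door rain":
  position 42–43: door rain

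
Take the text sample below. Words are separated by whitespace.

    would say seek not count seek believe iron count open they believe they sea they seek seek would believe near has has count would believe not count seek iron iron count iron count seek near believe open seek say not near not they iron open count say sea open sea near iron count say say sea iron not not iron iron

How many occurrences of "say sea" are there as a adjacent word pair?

Scanning the 60 overlapping bigram windows for "say sea":
  position 47–48: say sea
  position 55–56: say sea

2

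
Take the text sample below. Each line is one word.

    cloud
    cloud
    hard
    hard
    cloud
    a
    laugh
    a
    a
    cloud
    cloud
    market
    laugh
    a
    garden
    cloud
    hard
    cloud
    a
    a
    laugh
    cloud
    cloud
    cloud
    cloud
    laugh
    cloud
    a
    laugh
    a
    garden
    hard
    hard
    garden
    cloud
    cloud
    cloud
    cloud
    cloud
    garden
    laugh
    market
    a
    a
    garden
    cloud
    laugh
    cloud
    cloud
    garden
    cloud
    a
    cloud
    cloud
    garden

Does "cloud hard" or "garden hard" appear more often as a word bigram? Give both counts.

"cloud hard": 2 occurrences
"garden hard": 1 occurrence

"cloud hard" (2 vs 1)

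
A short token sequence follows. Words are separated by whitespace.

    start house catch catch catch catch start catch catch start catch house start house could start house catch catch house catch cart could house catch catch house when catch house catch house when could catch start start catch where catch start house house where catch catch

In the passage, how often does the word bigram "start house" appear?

Scanning the 45 overlapping bigram windows for "start house":
  position 1–2: start house
  position 13–14: start house
  position 16–17: start house
  position 41–42: start house

4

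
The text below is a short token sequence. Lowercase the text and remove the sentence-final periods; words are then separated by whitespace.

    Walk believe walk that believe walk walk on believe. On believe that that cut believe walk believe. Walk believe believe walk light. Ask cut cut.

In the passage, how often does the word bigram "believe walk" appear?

Scanning the 24 overlapping bigram windows for "believe walk":
  position 2–3: believe walk
  position 5–6: believe walk
  position 15–16: believe walk
  position 17–18: believe walk
  position 20–21: believe walk

5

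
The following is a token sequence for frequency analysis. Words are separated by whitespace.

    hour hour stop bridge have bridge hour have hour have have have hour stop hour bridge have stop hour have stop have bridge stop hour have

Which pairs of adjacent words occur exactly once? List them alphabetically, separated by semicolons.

Bigram counts meeting the condition (exactly once):
  bridge hour: 1
  bridge stop: 1
  hour bridge: 1
  hour hour: 1
  stop bridge: 1
  stop have: 1

bridge hour; bridge stop; hour bridge; hour hour; stop bridge; stop have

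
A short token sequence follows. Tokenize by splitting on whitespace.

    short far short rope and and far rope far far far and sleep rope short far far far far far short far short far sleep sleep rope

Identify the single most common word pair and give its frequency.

Bigram frequencies (highest first):
  far far: 6
  short far: 4
  far short: 3
  sleep rope: 2
  short rope: 1
  rope and: 1
  … (9 more, each ≤ 1)

"far far", 6 times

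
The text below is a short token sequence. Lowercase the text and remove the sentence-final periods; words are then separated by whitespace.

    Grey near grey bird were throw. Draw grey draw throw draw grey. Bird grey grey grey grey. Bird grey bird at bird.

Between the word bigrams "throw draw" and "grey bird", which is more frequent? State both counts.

"throw draw": 2 occurrences
"grey bird": 4 occurrences

"grey bird" (4 vs 2)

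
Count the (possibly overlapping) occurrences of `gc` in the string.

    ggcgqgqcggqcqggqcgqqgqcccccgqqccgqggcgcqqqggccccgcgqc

5

Sliding a length-2 window over the 53 characters (52 positions):
  position 2–3: gc
  position 36–37: gc
  position 38–39: gc
  position 44–45: gc
  position 49–50: gc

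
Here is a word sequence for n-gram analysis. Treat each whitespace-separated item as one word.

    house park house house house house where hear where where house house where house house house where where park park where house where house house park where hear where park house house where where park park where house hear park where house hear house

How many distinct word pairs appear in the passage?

44 tokens → 43 bigram windows in total.
Repeated bigrams (each contributes count−1 duplicates):
  house house: 8
  where house: 6
  house where: 5
  park where: 4
  where park: 3
  where where: 3
  hear where: 2
  house hear: 2
  … (4 more repeated)
29 duplicate windows → 43 − 29 = 14 distinct.

14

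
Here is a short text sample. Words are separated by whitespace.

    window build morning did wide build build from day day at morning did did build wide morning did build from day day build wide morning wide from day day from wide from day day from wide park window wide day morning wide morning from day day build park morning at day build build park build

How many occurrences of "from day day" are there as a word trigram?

Scanning the 53 overlapping trigram windows for "from day day":
  position 8–10: from day day
  position 20–22: from day day
  position 27–29: from day day
  position 32–34: from day day
  position 44–46: from day day

5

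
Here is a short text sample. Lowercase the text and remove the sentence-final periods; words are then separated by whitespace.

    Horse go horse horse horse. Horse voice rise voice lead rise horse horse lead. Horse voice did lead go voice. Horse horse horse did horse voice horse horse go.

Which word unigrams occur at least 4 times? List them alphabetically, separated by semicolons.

Unigram counts meeting the condition (at least 4 times):
  horse: 14
  voice: 5

horse; voice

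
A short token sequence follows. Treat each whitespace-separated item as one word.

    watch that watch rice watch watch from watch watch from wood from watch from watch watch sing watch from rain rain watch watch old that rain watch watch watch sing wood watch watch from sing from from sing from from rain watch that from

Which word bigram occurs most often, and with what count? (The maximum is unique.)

"watch watch", 7 times

Bigram frequencies (highest first):
  watch watch: 7
  watch from: 5
  from watch: 3
  rain watch: 3
  watch that: 2
  watch sing: 2
  … (17 more, each ≤ 2)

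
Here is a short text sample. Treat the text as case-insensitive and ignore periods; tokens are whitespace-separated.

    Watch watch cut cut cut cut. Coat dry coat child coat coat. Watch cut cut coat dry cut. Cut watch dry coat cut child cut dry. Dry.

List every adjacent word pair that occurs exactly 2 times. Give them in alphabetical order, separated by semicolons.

Bigram counts meeting the condition (exactly 2 times):
  coat dry: 2
  cut coat: 2
  dry coat: 2
  watch cut: 2

coat dry; cut coat; dry coat; watch cut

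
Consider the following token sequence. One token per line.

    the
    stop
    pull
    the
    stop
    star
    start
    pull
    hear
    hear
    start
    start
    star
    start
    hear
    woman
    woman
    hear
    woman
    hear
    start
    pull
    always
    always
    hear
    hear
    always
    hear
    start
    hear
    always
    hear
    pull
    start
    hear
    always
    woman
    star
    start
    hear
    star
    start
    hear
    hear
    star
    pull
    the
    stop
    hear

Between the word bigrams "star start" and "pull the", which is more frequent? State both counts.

"star start": 4 occurrences
"pull the": 2 occurrences

"star start" (4 vs 2)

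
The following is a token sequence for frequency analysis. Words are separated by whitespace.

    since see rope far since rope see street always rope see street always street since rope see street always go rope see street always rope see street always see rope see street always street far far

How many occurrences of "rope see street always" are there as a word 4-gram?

6

Scanning the 33 overlapping 4-gram windows for "rope see street always":
  position 6–9: rope see street always
  position 10–13: rope see street always
  position 16–19: rope see street always
  position 21–24: rope see street always
  position 25–28: rope see street always
  position 30–33: rope see street always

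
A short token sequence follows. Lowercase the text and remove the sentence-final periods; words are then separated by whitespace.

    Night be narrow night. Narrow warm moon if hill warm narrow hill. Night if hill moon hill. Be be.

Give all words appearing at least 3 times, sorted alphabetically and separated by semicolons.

be; hill; narrow; night

Unigram counts meeting the condition (at least 3 times):
  be: 3
  hill: 4
  narrow: 3
  night: 3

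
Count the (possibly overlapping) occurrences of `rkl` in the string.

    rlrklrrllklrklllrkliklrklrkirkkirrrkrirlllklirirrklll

5

Sliding a length-3 window over the 53 characters (51 positions):
  position 3–5: rkl
  position 12–14: rkl
  position 17–19: rkl
  position 23–25: rkl
  position 49–51: rkl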